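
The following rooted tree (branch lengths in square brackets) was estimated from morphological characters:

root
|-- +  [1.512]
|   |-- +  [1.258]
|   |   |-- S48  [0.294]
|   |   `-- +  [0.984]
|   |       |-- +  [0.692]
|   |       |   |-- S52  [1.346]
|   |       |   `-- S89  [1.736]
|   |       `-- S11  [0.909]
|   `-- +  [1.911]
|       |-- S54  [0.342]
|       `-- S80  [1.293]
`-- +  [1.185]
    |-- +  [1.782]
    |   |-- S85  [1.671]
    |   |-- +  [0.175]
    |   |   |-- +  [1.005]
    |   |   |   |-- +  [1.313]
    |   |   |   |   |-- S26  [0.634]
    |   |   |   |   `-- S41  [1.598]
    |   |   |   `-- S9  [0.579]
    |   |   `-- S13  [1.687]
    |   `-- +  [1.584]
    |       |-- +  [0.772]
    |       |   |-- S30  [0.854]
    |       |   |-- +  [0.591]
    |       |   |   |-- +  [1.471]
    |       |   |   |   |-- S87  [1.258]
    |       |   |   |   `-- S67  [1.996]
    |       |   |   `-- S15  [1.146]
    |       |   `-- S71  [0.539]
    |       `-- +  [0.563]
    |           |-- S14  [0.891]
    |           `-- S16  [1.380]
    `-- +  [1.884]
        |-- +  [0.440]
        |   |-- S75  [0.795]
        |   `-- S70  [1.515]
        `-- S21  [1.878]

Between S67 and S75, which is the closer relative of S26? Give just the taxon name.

S67

The MRCA of S26 and S67 subtends (S85,(((S26,S41),S9),S13),((S30,((S87,S67),S15),S71),(S14,S16))) (12 taxa).
The MRCA of S26 and S75 subtends ((S85,(((S26,S41),S9),S13),((S30,((S87,S67),S15),S71),(S14,S16))),((S75,S70),S21)) (15 taxa).
The first is nested inside the second, so S26 shares a more recent common ancestor with S67.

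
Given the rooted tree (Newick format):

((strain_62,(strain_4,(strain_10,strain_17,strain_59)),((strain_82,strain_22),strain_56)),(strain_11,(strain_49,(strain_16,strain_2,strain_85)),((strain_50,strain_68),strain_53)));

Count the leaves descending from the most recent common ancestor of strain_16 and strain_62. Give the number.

16

The MRCA of strain_16 and strain_62 is the root, so the clade is the entire tree.
That clade contains 16 terminal taxa: strain_10, strain_11, strain_16, strain_17, strain_2, strain_22, strain_4, strain_49, strain_50, strain_53, strain_56, strain_59, strain_62, strain_68, strain_82, strain_85.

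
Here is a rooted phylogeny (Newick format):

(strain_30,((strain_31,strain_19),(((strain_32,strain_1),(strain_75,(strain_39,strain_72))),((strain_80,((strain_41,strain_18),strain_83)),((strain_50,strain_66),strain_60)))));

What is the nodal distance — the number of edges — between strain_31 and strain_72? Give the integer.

The MRCA of strain_31 and strain_72 is the node subtending ((strain_31,strain_19),(((strain_32,strain_1),(strain_75,(strain_39,strain_72))),((strain_80,((strain_41,strain_18),strain_83)),((strain_50,strain_66),strain_60)))).
From strain_31 up to that node: 2 branches. From strain_72 up to the same node: 5 branches. Total: 2 + 5 = 7.

7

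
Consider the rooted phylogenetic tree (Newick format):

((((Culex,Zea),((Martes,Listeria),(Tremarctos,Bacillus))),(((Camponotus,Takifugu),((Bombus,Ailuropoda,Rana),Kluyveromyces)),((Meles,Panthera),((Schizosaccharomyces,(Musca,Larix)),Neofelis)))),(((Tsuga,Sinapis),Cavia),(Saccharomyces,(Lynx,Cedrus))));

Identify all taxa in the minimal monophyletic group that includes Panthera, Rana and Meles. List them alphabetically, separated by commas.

Ailuropoda, Bombus, Camponotus, Kluyveromyces, Larix, Meles, Musca, Neofelis, Panthera, Rana, Schizosaccharomyces, Takifugu

Tracing Panthera: it sits inside (Meles,Panthera).
Tracing Rana: it sits inside (Bombus,Ailuropoda,Rana).
Tracing Meles: it sits inside (Meles,Panthera).
The smallest clade enclosing all 3 is (((Camponotus,Takifugu),((Bombus,Ailuropoda,Rana),Kluyveromyces)),((Meles,Panthera),((Schizosaccharomyces,(Musca,Larix)),Neofelis))); the answer is its 12 terminal taxa in alphabetical order.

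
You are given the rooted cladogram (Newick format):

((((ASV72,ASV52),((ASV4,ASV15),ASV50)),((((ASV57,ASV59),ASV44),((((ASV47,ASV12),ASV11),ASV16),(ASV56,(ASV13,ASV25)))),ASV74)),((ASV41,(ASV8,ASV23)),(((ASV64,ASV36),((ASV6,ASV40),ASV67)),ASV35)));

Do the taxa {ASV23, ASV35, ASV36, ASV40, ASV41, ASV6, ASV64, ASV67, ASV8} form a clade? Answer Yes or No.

The most recent common ancestor of these taxa subtends ((ASV41,(ASV8,ASV23)),(((ASV64,ASV36),((ASV6,ASV40),ASV67)),ASV35)).
That clade has exactly 9 tips — every listed taxon and nothing else — so the group is monophyletic.

Yes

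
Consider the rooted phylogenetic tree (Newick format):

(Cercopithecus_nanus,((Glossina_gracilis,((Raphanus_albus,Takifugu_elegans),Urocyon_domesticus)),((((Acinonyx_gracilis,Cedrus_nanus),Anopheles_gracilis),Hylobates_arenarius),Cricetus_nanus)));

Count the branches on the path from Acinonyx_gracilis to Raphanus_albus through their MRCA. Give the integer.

9

The MRCA of Acinonyx_gracilis and Raphanus_albus is the node subtending ((Glossina_gracilis,((Raphanus_albus,Takifugu_elegans),Urocyon_domesticus)),((((Acinonyx_gracilis,Cedrus_nanus),Anopheles_gracilis),Hylobates_arenarius),Cricetus_nanus)).
From Acinonyx_gracilis up to that node: 5 branches. From Raphanus_albus up to the same node: 4 branches. Total: 5 + 4 = 9.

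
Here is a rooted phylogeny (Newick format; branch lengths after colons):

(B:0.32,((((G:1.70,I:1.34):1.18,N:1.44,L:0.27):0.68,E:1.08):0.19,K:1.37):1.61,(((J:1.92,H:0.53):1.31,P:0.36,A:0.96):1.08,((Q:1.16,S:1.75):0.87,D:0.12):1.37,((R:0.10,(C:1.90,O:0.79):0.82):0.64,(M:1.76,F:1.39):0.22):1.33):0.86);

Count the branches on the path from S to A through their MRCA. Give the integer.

5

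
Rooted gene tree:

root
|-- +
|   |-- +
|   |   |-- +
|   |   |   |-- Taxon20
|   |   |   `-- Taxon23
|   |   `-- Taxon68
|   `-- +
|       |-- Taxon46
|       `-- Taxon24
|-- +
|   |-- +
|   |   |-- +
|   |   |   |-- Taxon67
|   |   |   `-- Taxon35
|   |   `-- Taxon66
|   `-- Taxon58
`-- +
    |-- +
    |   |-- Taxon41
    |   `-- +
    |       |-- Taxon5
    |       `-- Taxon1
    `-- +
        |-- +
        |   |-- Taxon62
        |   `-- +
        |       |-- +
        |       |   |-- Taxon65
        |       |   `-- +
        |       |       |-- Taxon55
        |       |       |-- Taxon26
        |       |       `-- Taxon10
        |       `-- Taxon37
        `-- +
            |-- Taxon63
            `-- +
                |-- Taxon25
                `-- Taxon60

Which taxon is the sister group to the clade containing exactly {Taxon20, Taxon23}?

Taxon68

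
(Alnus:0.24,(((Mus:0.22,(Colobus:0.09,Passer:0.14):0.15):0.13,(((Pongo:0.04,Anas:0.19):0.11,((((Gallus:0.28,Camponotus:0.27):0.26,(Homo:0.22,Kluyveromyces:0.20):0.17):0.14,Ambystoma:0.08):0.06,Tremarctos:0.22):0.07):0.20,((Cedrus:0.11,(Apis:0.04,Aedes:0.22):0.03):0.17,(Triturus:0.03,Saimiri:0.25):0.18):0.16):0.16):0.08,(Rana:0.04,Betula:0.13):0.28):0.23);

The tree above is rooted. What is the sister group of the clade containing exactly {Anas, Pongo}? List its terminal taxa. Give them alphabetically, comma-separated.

Ambystoma, Camponotus, Gallus, Homo, Kluyveromyces, Tremarctos

The clade containing exactly {Anas, Pongo} attaches to the tree at the node subtending ((Pongo,Anas),((((Gallus,Camponotus),(Homo,Kluyveromyces)),Ambystoma),Tremarctos)).
The other lineage descending from that same node — the sister group — is ((((Gallus,Camponotus),(Homo,Kluyveromyces)),Ambystoma),Tremarctos); its 6 tips in alphabetical order are the answer.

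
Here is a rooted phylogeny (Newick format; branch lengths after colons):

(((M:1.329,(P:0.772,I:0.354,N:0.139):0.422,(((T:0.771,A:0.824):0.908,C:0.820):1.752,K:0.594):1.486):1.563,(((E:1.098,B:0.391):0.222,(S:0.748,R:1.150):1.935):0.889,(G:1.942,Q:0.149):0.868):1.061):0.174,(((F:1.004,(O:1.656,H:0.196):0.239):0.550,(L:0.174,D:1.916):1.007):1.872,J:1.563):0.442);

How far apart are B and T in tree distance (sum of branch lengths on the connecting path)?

9.043

The path runs B → … → MRCA → … → T; the MRCA is the node subtending ((M,(P,I,N),(((T,A),C),K)),(((E,B),(S,R)),(G,Q))).
Branch lengths along that path: 0.391 + 0.222 + 0.889 + 1.061 + 1.563 + 1.486 + 1.752 + 0.908 + 0.771 = 9.043.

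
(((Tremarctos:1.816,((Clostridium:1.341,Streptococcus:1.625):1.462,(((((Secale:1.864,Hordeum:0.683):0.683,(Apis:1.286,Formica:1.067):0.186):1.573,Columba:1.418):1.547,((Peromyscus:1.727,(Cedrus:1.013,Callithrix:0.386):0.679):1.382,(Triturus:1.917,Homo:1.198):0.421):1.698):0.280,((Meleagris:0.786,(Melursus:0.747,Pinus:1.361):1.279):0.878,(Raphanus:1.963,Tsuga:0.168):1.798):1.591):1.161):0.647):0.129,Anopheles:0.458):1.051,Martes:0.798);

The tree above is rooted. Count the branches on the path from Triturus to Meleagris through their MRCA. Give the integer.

7

The MRCA of Triturus and Meleagris is the node subtending (((((Secale,Hordeum),(Apis,Formica)),Columba),((Peromyscus,(Cedrus,Callithrix)),(Triturus,Homo))),((Meleagris,(Melursus,Pinus)),(Raphanus,Tsuga))).
From Triturus up to that node: 4 branches. From Meleagris up to the same node: 3 branches. Total: 4 + 3 = 7.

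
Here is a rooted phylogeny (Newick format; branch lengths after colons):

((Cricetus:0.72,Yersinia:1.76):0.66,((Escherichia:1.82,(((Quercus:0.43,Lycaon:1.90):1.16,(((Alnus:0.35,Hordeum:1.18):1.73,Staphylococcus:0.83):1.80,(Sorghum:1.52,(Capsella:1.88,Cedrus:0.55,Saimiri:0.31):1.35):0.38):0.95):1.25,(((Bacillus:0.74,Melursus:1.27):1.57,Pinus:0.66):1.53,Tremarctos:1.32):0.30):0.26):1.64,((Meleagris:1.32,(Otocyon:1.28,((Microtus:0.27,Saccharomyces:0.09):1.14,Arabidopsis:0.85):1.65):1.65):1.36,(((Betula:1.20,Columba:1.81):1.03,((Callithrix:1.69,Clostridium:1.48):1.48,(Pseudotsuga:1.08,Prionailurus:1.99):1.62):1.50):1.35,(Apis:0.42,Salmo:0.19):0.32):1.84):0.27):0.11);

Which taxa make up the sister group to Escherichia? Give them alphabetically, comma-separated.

Alnus, Bacillus, Capsella, Cedrus, Hordeum, Lycaon, Melursus, Pinus, Quercus, Saimiri, Sorghum, Staphylococcus, Tremarctos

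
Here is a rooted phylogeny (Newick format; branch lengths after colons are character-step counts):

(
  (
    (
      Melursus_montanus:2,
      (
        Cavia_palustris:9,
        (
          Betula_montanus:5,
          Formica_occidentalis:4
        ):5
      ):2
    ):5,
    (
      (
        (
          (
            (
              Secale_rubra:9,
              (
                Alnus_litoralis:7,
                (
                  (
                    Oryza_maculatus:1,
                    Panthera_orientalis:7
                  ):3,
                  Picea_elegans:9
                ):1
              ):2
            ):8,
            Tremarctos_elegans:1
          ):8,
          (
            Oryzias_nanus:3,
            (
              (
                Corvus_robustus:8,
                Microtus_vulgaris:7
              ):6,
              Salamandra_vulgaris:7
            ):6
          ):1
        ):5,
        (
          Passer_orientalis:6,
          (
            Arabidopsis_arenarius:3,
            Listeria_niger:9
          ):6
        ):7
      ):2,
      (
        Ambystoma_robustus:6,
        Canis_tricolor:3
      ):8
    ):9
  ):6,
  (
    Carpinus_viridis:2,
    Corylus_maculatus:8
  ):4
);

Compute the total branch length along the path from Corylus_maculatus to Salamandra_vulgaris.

The path runs Corylus_maculatus → … → MRCA → … → Salamandra_vulgaris; the MRCA is the root of the tree.
Branch lengths along that path: 8 + 4 + 6 + 9 + 2 + 5 + 1 + 6 + 7 = 48.

48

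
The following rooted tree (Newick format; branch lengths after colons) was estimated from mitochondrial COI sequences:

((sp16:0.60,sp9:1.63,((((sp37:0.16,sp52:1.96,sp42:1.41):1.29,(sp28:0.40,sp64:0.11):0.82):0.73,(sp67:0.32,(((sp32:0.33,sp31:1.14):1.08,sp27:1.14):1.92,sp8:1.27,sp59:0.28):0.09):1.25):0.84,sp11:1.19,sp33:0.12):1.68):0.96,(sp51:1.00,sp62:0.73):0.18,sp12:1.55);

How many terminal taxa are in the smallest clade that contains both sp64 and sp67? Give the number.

11

The MRCA of sp64 and sp67 is the node subtending (((sp37,sp52,sp42),(sp28,sp64)),(sp67,(((sp32,sp31),sp27),sp8,sp59))).
That clade contains 11 terminal taxa: sp27, sp28, sp31, sp32, sp37, sp42, sp52, sp59, sp64, sp67, sp8.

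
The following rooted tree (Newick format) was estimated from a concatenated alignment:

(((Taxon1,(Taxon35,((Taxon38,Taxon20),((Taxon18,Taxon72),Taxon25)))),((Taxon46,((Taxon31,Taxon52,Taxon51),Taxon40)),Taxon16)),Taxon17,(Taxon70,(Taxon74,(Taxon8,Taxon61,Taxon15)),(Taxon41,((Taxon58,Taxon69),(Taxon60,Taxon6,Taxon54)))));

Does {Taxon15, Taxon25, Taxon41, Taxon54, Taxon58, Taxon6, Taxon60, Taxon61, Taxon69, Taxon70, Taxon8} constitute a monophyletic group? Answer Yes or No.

No

The MRCA of the listed taxa is the root, so the smallest clade containing them is the whole tree.
That clade also contains Taxon1, Taxon16, Taxon17, Taxon18, Taxon20, Taxon31, Taxon35, Taxon38, Taxon40, Taxon46, Taxon51, Taxon52, Taxon72, Taxon74, which are not in the proposed group, so the group is not monophyletic.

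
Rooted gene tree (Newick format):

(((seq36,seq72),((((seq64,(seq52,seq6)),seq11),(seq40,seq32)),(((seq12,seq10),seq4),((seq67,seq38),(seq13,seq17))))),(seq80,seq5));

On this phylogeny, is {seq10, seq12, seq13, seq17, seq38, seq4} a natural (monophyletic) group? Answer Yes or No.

No

The MRCA of the listed taxa subtends (((seq12,seq10),seq4),((seq67,seq38),(seq13,seq17))).
That clade also contains seq67, which is not in the proposed group, so the group is not monophyletic.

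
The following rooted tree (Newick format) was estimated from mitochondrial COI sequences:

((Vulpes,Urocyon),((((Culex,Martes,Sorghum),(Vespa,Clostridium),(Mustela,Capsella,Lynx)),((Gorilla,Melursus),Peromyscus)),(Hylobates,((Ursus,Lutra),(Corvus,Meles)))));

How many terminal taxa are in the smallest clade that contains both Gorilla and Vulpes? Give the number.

18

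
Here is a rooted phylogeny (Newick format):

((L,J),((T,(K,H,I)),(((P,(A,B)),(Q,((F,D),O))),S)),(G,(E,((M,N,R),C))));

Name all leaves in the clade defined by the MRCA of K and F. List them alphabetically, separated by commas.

A, B, D, F, H, I, K, O, P, Q, S, T

Tracing K: it sits inside (K,H,I).
Tracing F: it sits inside (F,D).
The smallest clade enclosing both is ((T,(K,H,I)),(((P,(A,B)),(Q,((F,D),O))),S)); the answer is its 12 terminal taxa in alphabetical order.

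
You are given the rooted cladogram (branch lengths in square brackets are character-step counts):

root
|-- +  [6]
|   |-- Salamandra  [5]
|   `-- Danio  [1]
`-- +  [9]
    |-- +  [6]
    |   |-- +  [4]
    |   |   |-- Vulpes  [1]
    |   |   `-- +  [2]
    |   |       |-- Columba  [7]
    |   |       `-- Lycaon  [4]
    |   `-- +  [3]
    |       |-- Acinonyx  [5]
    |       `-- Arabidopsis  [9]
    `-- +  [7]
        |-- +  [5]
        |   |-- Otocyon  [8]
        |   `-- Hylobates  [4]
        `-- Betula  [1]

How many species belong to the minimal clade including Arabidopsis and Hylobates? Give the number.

8

The MRCA of Arabidopsis and Hylobates is the node subtending (((Vulpes,(Columba,Lycaon)),(Acinonyx,Arabidopsis)),((Otocyon,Hylobates),Betula)).
That clade contains 8 terminal taxa: Acinonyx, Arabidopsis, Betula, Columba, Hylobates, Lycaon, Otocyon, Vulpes.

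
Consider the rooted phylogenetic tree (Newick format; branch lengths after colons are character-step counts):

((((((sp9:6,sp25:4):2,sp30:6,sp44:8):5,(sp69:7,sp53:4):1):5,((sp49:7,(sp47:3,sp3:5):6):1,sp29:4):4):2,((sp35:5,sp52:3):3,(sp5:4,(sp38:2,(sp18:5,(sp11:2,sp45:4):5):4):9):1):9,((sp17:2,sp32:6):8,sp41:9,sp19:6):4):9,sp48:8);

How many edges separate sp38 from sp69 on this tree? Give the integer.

8

The MRCA of sp38 and sp69 is the node subtending (((((sp9,sp25),sp30,sp44),(sp69,sp53)),((sp49,(sp47,sp3)),sp29)),((sp35,sp52),(sp5,(sp38,(sp18,(sp11,sp45))))),((sp17,sp32),sp41,sp19)).
From sp38 up to that node: 4 branches. From sp69 up to the same node: 4 branches. Total: 4 + 4 = 8.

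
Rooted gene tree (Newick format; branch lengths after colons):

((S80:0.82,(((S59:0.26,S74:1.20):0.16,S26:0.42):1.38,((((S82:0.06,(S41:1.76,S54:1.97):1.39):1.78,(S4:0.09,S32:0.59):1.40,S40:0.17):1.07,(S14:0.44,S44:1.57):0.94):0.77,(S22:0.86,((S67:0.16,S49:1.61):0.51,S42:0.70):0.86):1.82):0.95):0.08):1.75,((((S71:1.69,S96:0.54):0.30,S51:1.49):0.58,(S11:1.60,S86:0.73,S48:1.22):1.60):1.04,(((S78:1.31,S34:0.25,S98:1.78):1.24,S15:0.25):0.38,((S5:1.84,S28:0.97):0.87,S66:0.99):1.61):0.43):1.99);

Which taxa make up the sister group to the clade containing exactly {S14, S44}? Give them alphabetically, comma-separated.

S32, S4, S40, S41, S54, S82

The clade containing exactly {S14, S44} attaches to the tree at the node subtending (((S82,(S41,S54)),(S4,S32),S40),(S14,S44)).
The other lineage descending from that same node — the sister group — is ((S82,(S41,S54)),(S4,S32),S40); its 6 tips in alphabetical order are the answer.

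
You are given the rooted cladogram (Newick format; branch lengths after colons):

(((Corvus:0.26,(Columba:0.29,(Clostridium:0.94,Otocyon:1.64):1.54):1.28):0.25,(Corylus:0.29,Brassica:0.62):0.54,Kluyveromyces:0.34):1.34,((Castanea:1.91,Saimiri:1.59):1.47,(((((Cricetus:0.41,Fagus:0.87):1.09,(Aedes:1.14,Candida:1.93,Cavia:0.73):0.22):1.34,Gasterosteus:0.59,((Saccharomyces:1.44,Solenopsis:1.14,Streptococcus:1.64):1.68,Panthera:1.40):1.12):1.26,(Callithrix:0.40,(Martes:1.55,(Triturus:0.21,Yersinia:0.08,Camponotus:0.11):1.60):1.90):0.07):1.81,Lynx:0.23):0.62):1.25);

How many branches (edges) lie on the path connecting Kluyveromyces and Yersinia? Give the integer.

The MRCA of Kluyveromyces and Yersinia is the root of the tree.
From Kluyveromyces up to that node: 2 branches. From Yersinia up to the same node: 7 branches. Total: 2 + 7 = 9.

9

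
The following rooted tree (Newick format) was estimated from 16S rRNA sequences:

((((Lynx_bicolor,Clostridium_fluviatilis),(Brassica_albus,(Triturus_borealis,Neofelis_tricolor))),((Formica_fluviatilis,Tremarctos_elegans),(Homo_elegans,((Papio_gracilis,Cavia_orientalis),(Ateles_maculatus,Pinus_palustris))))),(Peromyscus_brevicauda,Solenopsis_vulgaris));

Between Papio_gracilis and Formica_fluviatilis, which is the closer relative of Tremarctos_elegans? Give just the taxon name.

Formica_fluviatilis

The MRCA of Tremarctos_elegans and Formica_fluviatilis subtends (Formica_fluviatilis,Tremarctos_elegans) (2 taxa).
The MRCA of Tremarctos_elegans and Papio_gracilis subtends ((Formica_fluviatilis,Tremarctos_elegans),(Homo_elegans,((Papio_gracilis,Cavia_orientalis),(Ateles_maculatus,Pinus_palustris)))) (7 taxa).
The first is nested inside the second, so Tremarctos_elegans shares a more recent common ancestor with Formica_fluviatilis.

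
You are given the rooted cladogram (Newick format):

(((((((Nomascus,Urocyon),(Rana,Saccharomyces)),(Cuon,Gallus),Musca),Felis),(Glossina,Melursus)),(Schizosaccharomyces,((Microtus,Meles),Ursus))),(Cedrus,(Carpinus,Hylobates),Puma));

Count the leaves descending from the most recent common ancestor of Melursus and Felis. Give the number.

The MRCA of Melursus and Felis is the node subtending (((((Nomascus,Urocyon),(Rana,Saccharomyces)),(Cuon,Gallus),Musca),Felis),(Glossina,Melursus)).
That clade contains 10 terminal taxa: Cuon, Felis, Gallus, Glossina, Melursus, Musca, Nomascus, Rana, Saccharomyces, Urocyon.

10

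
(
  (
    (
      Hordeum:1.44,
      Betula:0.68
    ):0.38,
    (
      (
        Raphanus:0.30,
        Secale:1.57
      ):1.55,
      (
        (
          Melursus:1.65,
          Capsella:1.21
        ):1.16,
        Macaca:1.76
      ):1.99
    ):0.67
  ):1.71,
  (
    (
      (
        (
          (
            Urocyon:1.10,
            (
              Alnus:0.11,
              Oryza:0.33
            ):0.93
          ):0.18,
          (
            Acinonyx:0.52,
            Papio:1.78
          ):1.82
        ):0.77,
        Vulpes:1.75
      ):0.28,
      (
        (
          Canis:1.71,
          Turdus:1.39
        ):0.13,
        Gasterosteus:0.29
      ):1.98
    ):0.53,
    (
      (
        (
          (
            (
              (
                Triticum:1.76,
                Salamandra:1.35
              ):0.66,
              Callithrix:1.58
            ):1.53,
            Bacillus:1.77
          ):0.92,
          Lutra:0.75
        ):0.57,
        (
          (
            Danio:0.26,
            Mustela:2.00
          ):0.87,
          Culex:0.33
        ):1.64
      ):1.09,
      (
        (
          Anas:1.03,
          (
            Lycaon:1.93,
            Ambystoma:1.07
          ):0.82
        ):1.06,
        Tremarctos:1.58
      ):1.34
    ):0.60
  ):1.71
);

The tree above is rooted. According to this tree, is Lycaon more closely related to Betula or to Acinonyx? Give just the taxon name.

Acinonyx

The MRCA of Lycaon and Acinonyx subtends (((((Urocyon,(Alnus,Oryza)),(Acinonyx,Papio)),Vulpes),((Canis,Turdus),Gasterosteus)),((((((Triticum,Salamandra),Callithrix),Bacillus),Lutra),((Danio,Mustela),Culex)),((Anas,(Lycaon,Ambystoma)),Tremarctos))) (21 taxa).
The MRCA of Lycaon and Betula is the root, subtending the entire tree (28 taxa).
The first is nested inside the second, so Lycaon shares a more recent common ancestor with Acinonyx.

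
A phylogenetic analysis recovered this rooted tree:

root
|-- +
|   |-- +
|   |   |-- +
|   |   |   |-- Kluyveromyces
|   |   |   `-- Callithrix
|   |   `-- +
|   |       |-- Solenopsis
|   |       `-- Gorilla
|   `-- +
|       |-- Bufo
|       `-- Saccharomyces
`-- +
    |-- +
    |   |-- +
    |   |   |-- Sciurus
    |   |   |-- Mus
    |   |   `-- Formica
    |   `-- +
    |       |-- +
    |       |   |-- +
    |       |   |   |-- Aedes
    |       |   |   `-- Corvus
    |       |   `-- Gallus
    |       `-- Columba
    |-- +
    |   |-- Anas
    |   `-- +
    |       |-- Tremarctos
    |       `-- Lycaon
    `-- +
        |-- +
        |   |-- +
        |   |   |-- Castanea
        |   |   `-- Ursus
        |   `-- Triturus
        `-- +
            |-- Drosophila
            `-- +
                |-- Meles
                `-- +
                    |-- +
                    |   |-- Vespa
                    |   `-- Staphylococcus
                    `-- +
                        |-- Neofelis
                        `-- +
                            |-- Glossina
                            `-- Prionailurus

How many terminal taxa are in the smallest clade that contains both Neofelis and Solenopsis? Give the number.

26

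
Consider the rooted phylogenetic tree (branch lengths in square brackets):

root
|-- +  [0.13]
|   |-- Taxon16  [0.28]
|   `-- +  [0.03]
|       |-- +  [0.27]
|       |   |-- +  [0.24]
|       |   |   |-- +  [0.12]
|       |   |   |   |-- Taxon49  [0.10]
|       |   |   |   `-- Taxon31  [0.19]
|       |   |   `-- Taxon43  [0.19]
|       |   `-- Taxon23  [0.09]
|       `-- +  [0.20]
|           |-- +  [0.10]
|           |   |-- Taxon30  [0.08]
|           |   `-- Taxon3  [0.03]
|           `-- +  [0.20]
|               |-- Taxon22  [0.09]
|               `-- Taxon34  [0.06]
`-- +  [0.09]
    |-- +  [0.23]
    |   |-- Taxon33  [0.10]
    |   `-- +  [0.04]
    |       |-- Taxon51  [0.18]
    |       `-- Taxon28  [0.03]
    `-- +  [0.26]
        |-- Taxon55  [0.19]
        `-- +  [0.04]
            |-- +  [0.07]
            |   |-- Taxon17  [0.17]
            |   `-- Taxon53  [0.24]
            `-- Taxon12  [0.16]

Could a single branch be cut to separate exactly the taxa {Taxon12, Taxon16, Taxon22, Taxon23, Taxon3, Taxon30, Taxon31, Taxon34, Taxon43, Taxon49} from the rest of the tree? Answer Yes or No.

The MRCA of the listed taxa is the root, so the smallest clade containing them is the whole tree.
That clade also contains Taxon17, Taxon28, Taxon33, Taxon51, Taxon53, Taxon55, which are not in the proposed group, so the group is not monophyletic.

No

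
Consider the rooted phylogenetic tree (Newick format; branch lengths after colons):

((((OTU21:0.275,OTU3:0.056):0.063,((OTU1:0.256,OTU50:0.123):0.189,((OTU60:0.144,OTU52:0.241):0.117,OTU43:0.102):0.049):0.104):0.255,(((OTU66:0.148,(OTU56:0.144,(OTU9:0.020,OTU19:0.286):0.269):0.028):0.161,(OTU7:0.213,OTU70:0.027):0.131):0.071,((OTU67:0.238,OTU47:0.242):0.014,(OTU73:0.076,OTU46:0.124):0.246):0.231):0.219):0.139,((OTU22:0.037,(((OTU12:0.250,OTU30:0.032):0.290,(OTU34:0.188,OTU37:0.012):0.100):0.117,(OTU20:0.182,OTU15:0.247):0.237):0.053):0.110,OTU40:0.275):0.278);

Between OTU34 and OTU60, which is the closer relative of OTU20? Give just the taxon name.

OTU34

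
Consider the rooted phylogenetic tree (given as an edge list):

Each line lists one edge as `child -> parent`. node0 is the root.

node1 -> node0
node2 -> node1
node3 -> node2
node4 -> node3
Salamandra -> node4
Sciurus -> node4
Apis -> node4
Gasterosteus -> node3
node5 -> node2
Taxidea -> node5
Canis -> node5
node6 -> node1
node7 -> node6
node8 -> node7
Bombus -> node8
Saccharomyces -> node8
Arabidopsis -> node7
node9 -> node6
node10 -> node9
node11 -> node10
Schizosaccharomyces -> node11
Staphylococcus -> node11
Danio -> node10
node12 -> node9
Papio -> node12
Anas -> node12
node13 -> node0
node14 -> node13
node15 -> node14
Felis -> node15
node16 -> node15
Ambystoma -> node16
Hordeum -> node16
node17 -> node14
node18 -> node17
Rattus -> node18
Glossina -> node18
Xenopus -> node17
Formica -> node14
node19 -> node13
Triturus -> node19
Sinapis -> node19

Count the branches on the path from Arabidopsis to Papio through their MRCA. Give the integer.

5

The MRCA of Arabidopsis and Papio is the node subtending (((Bombus,Saccharomyces),Arabidopsis),(((Schizosaccharomyces,Staphylococcus),Danio),(Papio,Anas))).
From Arabidopsis up to that node: 2 branches. From Papio up to the same node: 3 branches. Total: 2 + 3 = 5.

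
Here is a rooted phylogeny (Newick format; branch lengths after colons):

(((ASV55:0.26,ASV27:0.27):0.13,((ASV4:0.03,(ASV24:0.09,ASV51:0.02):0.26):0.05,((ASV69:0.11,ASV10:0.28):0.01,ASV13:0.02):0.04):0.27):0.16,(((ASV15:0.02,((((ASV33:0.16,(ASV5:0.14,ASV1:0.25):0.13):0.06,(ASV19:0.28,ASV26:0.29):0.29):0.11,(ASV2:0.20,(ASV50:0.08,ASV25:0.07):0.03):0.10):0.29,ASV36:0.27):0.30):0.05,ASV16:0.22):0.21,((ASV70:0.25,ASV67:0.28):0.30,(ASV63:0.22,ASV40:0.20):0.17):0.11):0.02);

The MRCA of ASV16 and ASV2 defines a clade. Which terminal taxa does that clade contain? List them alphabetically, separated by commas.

Tracing ASV16: it sits inside ((ASV15,((((ASV33,(ASV5,ASV1)),(ASV19,ASV26)),(ASV2,(ASV50,ASV25))),ASV36)),ASV16).
Tracing ASV2: it sits inside (ASV2,(ASV50,ASV25)).
The smallest clade enclosing both is ((ASV15,((((ASV33,(ASV5,ASV1)),(ASV19,ASV26)),(ASV2,(ASV50,ASV25))),ASV36)),ASV16); the answer is its 11 terminal taxa in alphabetical order.

ASV1, ASV15, ASV16, ASV19, ASV2, ASV25, ASV26, ASV33, ASV36, ASV5, ASV50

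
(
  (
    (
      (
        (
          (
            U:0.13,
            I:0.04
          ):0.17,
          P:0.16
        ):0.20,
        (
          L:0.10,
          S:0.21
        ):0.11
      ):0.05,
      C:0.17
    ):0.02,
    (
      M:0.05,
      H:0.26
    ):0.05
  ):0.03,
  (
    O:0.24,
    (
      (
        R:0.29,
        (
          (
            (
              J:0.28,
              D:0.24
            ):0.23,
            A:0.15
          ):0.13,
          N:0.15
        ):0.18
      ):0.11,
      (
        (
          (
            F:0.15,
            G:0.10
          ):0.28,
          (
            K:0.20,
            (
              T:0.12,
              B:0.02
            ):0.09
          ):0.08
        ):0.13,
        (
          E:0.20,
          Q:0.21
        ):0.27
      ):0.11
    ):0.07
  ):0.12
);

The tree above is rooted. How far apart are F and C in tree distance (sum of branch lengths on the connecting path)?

1.08

The path runs F → … → MRCA → … → C; the MRCA is the root of the tree.
Branch lengths along that path: 0.15 + 0.28 + 0.13 + 0.11 + 0.07 + 0.12 + 0.03 + 0.02 + 0.17 = 1.08.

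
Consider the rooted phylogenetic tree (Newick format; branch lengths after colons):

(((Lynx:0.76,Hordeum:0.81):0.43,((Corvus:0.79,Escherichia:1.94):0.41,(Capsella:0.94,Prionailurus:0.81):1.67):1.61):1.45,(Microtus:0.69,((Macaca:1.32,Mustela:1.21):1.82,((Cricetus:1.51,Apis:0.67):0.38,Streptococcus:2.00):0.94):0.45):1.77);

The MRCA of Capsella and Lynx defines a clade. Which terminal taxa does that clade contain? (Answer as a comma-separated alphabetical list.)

Capsella, Corvus, Escherichia, Hordeum, Lynx, Prionailurus

Tracing Capsella: it sits inside (Capsella,Prionailurus).
Tracing Lynx: it sits inside (Lynx,Hordeum).
The smallest clade enclosing both is ((Lynx,Hordeum),((Corvus,Escherichia),(Capsella,Prionailurus))); the answer is its 6 terminal taxa in alphabetical order.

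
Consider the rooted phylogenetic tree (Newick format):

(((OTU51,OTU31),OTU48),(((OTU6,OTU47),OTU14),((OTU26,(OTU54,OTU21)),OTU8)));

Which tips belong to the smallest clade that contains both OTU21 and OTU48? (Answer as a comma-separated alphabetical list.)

Tracing OTU21: it sits inside (OTU54,OTU21).
Tracing OTU48: it sits inside ((OTU51,OTU31),OTU48).
The smallest clade enclosing both is the whole tree (their MRCA is the root), so the answer is all 10 tips in alphabetical order.

OTU14, OTU21, OTU26, OTU31, OTU47, OTU48, OTU51, OTU54, OTU6, OTU8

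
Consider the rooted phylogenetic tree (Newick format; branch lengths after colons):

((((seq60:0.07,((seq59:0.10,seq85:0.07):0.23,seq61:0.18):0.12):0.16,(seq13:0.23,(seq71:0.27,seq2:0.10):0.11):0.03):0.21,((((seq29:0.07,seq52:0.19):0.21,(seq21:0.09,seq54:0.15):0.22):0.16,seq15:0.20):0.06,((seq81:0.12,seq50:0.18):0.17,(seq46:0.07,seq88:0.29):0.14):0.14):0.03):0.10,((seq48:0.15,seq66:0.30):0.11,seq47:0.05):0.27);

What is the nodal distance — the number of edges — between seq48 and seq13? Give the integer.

The MRCA of seq48 and seq13 is the root of the tree.
From seq48 up to that node: 3 branches. From seq13 up to the same node: 4 branches. Total: 3 + 4 = 7.

7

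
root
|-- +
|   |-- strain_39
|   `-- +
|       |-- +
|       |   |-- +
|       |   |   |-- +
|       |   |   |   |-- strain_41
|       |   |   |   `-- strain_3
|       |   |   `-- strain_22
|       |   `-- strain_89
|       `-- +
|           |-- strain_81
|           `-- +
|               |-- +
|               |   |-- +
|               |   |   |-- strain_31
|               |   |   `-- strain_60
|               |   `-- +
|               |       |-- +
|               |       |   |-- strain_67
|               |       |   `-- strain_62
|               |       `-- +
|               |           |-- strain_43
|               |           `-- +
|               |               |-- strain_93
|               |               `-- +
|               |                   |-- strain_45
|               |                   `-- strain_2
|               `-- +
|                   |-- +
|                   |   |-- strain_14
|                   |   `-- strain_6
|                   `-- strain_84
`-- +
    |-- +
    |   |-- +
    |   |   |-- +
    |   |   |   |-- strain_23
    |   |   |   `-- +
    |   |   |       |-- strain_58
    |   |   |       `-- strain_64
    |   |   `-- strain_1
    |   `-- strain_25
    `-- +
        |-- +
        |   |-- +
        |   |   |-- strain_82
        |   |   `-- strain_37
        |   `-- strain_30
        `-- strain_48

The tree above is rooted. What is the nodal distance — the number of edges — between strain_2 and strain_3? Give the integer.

12

The MRCA of strain_2 and strain_3 is the node subtending ((((strain_41,strain_3),strain_22),strain_89),(strain_81,(((strain_31,strain_60),((strain_67,strain_62),(strain_43,(strain_93,(strain_45,strain_2))))),((strain_14,strain_6),strain_84)))).
From strain_2 up to that node: 8 branches. From strain_3 up to the same node: 4 branches. Total: 8 + 4 = 12.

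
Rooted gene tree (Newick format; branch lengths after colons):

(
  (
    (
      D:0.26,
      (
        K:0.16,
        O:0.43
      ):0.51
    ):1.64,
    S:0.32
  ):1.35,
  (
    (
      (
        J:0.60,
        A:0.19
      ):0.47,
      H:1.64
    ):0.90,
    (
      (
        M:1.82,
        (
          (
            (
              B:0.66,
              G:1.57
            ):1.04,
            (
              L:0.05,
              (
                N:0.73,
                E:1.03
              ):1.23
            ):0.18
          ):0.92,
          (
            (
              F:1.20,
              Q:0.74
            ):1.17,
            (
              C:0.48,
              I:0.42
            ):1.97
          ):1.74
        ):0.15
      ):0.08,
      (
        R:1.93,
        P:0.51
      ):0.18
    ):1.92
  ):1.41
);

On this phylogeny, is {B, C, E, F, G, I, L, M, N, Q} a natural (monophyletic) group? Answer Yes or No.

Yes

The most recent common ancestor of these taxa subtends (M,(((B,G),(L,(N,E))),((F,Q),(C,I)))).
That clade has exactly 10 tips — every listed taxon and nothing else — so the group is monophyletic.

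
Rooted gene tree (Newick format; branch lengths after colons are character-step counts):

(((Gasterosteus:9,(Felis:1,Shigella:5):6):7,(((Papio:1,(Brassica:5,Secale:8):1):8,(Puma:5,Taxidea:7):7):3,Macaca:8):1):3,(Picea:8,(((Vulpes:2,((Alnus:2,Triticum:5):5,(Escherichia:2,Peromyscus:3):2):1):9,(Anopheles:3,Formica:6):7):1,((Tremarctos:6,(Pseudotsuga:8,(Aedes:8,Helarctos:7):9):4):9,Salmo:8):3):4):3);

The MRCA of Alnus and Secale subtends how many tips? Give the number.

The MRCA of Alnus and Secale is the root, so the clade is the entire tree.
That clade contains 22 terminal taxa: Aedes, Alnus, Anopheles, Brassica, Escherichia, Felis, Formica, Gasterosteus, Helarctos, Macaca, Papio, Peromyscus, Picea, Pseudotsuga, Puma, Salmo, Secale, Shigella, Taxidea, Tremarctos, Triticum, Vulpes.

22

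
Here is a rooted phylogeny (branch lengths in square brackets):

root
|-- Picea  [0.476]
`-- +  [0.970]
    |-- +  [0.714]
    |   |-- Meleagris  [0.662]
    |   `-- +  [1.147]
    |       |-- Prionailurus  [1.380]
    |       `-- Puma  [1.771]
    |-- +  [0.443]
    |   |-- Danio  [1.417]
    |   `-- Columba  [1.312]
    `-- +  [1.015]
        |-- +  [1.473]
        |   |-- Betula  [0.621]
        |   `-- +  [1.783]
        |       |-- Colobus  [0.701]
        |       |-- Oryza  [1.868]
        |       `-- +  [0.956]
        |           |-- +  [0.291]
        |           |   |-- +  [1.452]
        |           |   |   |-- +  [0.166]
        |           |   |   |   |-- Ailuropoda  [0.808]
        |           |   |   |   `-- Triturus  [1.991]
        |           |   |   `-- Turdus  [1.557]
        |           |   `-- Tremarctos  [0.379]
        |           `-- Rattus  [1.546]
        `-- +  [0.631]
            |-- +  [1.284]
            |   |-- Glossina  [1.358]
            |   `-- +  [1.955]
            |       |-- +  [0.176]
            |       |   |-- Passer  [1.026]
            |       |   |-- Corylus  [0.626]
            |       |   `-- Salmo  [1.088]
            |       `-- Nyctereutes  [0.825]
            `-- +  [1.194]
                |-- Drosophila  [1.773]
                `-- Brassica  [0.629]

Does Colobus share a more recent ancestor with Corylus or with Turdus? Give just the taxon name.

The MRCA of Colobus and Turdus subtends (Colobus,Oryza,((((Ailuropoda,Triturus),Turdus),Tremarctos),Rattus)) (7 taxa).
The MRCA of Colobus and Corylus subtends ((Betula,(Colobus,Oryza,((((Ailuropoda,Triturus),Turdus),Tremarctos),Rattus))),((Glossina,((Passer,Corylus,Salmo),Nyctereutes)),(Drosophila,Brassica))) (15 taxa).
The first is nested inside the second, so Colobus shares a more recent common ancestor with Turdus.

Turdus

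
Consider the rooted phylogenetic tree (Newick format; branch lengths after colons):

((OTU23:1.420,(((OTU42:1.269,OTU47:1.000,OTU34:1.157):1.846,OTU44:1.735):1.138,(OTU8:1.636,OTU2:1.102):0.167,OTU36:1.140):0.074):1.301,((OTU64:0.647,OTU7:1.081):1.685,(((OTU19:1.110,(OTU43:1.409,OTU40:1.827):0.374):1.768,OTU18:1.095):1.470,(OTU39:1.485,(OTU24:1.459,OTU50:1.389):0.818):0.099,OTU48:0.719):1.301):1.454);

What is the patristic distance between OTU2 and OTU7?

The path runs OTU2 → … → MRCA → … → OTU7; the MRCA is the root of the tree.
Branch lengths along that path: 1.102 + 0.167 + 0.074 + 1.301 + 1.454 + 1.685 + 1.081 = 6.864.

6.864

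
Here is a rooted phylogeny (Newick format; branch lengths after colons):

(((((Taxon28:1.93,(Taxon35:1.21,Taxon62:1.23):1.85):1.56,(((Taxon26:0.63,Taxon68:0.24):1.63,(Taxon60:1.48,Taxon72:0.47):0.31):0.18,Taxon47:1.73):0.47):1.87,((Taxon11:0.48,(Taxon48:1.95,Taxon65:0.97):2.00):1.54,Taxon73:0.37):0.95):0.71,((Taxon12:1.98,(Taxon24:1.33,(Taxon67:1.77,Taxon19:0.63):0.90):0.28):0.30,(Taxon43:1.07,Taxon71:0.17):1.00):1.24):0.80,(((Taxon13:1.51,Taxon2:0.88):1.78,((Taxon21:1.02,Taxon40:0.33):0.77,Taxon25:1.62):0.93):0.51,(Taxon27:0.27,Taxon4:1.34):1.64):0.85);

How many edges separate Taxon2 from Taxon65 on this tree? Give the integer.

10

The MRCA of Taxon2 and Taxon65 is the root of the tree.
From Taxon2 up to that node: 4 branches. From Taxon65 up to the same node: 6 branches. Total: 4 + 6 = 10.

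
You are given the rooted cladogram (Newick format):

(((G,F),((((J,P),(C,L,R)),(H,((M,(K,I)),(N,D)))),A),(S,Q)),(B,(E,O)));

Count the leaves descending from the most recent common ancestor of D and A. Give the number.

The MRCA of D and A is the node subtending ((((J,P),(C,L,R)),(H,((M,(K,I)),(N,D)))),A).
That clade contains 12 terminal taxa: A, C, D, H, I, J, K, L, M, N, P, R.

12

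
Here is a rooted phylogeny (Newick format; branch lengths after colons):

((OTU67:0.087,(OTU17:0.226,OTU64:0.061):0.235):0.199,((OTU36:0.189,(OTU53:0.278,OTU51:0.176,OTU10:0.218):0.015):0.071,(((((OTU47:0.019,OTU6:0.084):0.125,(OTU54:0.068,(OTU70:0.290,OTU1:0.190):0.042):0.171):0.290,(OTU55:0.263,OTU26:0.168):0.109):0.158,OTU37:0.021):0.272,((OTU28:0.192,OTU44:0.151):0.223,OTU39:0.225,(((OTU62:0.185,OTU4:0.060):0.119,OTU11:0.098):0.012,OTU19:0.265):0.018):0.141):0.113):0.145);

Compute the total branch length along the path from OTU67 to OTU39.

0.910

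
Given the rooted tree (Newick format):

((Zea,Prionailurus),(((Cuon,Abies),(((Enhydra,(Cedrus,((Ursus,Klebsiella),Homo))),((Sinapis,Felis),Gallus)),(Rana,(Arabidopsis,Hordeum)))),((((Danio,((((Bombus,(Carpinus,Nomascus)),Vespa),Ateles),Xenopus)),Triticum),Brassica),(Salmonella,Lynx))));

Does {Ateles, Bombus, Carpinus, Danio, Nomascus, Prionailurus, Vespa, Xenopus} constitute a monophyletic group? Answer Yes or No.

The MRCA of the listed taxa is the root, so the smallest clade containing them is the whole tree.
That clade also contains Abies, Arabidopsis, Brassica, Cedrus, Cuon, Enhydra, Felis, Gallus, Homo, Hordeum, Klebsiella, Lynx, Rana, Salmonella, Sinapis, Triticum, Ursus, Zea, which are not in the proposed group, so the group is not monophyletic.

No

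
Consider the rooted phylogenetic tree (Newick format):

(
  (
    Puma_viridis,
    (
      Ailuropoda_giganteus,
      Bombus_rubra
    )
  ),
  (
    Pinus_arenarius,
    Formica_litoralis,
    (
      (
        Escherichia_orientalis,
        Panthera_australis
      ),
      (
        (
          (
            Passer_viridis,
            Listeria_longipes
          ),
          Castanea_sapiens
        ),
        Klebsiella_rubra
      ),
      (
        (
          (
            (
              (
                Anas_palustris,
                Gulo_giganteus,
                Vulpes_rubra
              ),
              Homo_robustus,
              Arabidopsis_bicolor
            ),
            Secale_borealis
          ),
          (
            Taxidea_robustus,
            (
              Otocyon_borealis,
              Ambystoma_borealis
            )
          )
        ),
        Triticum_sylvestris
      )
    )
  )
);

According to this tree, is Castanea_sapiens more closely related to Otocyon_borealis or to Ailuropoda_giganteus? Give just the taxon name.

The MRCA of Castanea_sapiens and Otocyon_borealis subtends ((Escherichia_orientalis,Panthera_australis),(((Passer_viridis,Listeria_longipes),Castanea_sapiens),Klebsiella_rubra),(((((Anas_palustris,Gulo_giganteus,Vulpes_rubra),Homo_robustus,Arabidopsis_bicolor),Secale_borealis),(Taxidea_robustus,(Otocyon_borealis,Ambystoma_borealis))),Triticum_sylvestris)) (16 taxa).
The MRCA of Castanea_sapiens and Ailuropoda_giganteus is the root, subtending the entire tree (21 taxa).
The first is nested inside the second, so Castanea_sapiens shares a more recent common ancestor with Otocyon_borealis.

Otocyon_borealis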